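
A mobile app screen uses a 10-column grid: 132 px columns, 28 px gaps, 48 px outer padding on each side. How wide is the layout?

1668 px

Adding margins, columns and gutters: 96 + 1320 + 252 = 1668 px.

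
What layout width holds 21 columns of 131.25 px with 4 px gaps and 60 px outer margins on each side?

Total width: 2·60 + 21·131.25 + 20·4 = 2956.25 px.

2956.25 px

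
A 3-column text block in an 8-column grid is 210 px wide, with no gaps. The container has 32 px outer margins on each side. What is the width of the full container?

With no gaps, each column is 210/3 = 70 px.
Container = 2·32 + 8·70 = 64 + 560 = 624 px.

624 px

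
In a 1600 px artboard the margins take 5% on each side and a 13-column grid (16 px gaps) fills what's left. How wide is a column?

1600 × (1 − 2·5%) = 1600 × 90% = 1440 px for the columns.
1440 − 12·16 = 1248; ÷13 gives c = 96 px.

96 px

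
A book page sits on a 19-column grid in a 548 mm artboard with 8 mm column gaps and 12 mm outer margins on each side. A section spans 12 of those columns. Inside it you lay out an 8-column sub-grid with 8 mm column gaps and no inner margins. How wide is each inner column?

Take off 24 mm of margins, leaving 524 mm.
Subtracting 18 column gaps of 8 leaves 380 for 19 columns, so c = 20 mm.
12-column span = 12·20 + 11·8 = 328 mm.
8d + 7·8 = 328 → 8d = 272 → d = 34 mm.

34 mm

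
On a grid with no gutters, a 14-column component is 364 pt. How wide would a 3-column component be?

78 pt

With no gutters, each column is 364/14 = 26 pt.
3-column span = 3·26 = 78 pt.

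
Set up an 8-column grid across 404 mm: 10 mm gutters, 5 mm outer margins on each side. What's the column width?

Content width = 404 − 2·5 = 394 mm.
394 − 7·10 = 324; ÷8 gives c = 40.5 mm.

40.5 mm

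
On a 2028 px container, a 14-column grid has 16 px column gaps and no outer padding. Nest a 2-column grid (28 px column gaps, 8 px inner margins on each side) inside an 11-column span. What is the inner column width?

773 px

14 columns + 13 column gaps: 14c + 13·16 = 2028.
14c = 2028 − 208 = 1820, so c = 130 px.
11 columns plus 10 column gaps: 1430 + 160 = 1590 px.
Inner content = 1590 − 2·8 = 1574 px.
2 columns + 1 column gap: 2d + 1·28 = 1574.
2d = 1574 − 28 = 1546, so d = 773 px.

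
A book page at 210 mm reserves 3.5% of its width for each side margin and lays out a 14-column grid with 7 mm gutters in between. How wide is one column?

7.45 mm

210 × (1 − 2·3.5%) = 210 × 93% = 195.3 mm for the columns.
195.3 − 13·7 = 104.3; ÷14 gives c = 7.45 mm.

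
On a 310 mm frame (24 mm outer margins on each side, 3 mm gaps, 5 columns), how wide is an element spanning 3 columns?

156 mm

Subtract both margins: 310 − 2·24 = 262 mm.
Subtracting 4 gaps of 3 leaves 250 for 5 columns, so c = 50 mm.
3 columns plus 2 gaps: 150 + 6 = 156 mm.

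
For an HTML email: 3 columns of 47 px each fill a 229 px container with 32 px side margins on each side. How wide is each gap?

Inside the margins: 229 − 64 = 165 px.
3 columns take 3·47 = 141 px; remaining 24 splits into 2 gaps.
g = 24 / 2 = 12 px.

12 px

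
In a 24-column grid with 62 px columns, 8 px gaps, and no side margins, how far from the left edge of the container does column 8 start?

490 px

No margin, so column 8 starts at 7·(column + gutter) = 7·70 = 490 px.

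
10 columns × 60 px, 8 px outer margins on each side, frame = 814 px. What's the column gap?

22 px

Content width = 814 − 2·8 = 798 px.
10 columns take 10·60 = 600 px; remaining 198 splits into 9 column gaps.
g = 198 / 9 = 22 px.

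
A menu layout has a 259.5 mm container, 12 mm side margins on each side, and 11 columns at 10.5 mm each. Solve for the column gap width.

12 mm

Take off 24 mm of margins, leaving 235.5 mm.
11 columns take 11·10.5 = 115.5 mm; remaining 120 splits into 10 column gaps.
g = 120 / 10 = 12 mm.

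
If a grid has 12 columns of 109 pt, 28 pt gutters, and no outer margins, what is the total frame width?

Frame = 12·109 + 11·28 = 1308 + 308 = 1616 pt.

1616 pt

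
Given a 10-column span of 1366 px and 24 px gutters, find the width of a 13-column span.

10c + 9·24 = 1366 → 10c = 1150 → c = 115 px.
13 columns plus 12 gutters: 1495 + 288 = 1783 px.

1783 px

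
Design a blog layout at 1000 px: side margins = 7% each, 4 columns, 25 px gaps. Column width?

Margins: 7% × 1000 = 70 px each, so content = 1000 − 140 = 860 px.
Subtracting 3 gaps of 25 leaves 785 for 4 columns, so c = 196.25 px.

196.25 px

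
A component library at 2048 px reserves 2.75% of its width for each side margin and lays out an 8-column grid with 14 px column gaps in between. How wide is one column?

Each margin = 2.75% of 2048 = 56.32 px; content = 2048 − 2·56.32 = 1935.36 px.
1935.36 − 7·14 = 1837.36; ÷8 gives c = 229.67 px.

229.67 px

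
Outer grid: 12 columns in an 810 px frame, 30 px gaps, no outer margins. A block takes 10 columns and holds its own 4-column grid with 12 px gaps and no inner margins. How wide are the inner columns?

158.5 px

Subtracting 11 gaps of 30 leaves 480 for 12 columns, so c = 40 px.
10 columns plus 9 gaps: 400 + 270 = 670 px.
Subtracting 3 gaps of 12 leaves 634 for 4 columns, so d = 158.5 px.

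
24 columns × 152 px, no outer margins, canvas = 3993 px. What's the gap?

15 px

Columns use 3648 px, leaving 345 px across 23 gaps = 15 px each.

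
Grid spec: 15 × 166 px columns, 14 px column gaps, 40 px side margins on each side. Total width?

Total width: 2·40 + 15·166 + 14·14 = 2766 px.

2766 px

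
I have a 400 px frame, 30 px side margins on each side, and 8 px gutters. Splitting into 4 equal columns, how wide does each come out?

Take off 60 px of margins, leaving 340 px.
4 columns + 3 gutters: 4c + 3·8 = 340.
4c = 340 − 24 = 316, so c = 79 px.

79 px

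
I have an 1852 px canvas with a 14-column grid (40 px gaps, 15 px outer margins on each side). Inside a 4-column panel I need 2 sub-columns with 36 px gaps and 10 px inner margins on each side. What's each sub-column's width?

Subtract both margins: 1852 − 2·15 = 1822 px.
1822 − 13·40 = 1302; ÷14 gives c = 93 px.
Span of 4: 4·93 + 3·40 = 372 + 120 = 492 px.
Inner content = 492 − 2·10 = 472 px.
2d + 1·36 = 472 → 2d = 436 → d = 218 px.

218 px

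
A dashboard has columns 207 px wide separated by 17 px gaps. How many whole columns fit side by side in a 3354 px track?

15 columns

k columns need k·207 + (k−1)·17 = k·224 − 17.
k·224 − 17 ≤ 3354 → k ≤ 3371 / 224 ≈ 15.05, so k = 15.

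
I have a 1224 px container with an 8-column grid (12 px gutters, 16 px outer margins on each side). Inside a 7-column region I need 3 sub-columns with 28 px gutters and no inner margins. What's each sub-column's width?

328.5 px

Outer content = 1224 − 2·16 = 1192 px.
8 columns + 7 gutters: 8c + 7·12 = 1192.
8c = 1192 − 84 = 1108, so c = 138.5 px.
Span of 7: 7·138.5 + 6·12 = 969.5 + 72 = 1041.5 px.
3 columns + 2 gutters: 3d + 2·28 = 1041.5.
3d = 1041.5 − 56 = 985.5, so d = 328.5 px.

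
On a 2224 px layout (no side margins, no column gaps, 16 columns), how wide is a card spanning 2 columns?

2224 / 16 = 139 px per column.
2-column span = 2·139 = 278 px.

278 px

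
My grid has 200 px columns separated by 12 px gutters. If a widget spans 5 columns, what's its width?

5 columns plus 4 gutters: 1000 + 48 = 1048 px.

1048 px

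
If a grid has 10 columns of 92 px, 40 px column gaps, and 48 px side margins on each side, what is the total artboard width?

Adding margins, columns and gutters: 96 + 920 + 360 = 1376 px.

1376 px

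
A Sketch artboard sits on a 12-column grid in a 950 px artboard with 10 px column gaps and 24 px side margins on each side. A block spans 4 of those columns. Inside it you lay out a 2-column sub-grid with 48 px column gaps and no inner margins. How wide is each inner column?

123 px

Outer content = 950 − 2·24 = 902 px.
902 − 11·10 = 792; ÷12 gives c = 66 px.
4 columns plus 3 column gaps: 264 + 30 = 294 px.
2d + 1·48 = 294 → 2d = 246 → d = 123 px.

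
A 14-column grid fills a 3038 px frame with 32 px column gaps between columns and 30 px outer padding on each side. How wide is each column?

Subtract both margins: 3038 − 2·30 = 2978 px.
2978 − 13·32 = 2562; ÷14 gives c = 183 px.

183 px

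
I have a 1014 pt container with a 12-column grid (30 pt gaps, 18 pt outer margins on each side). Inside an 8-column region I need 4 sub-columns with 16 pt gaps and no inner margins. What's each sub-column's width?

148.5 pt

Inside the margins: 1014 − 36 = 978 pt.
Subtracting 11 gaps of 30 leaves 648 for 12 columns, so c = 54 pt.
8-column span = 8·54 + 7·30 = 642 pt.
642 − 3·16 = 594; ÷4 gives d = 148.5 pt.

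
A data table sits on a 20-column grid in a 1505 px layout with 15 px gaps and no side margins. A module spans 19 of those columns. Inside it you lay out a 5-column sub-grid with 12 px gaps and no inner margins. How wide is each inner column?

276.2 px

Subtracting 19 gaps of 15 leaves 1220 for 20 columns, so c = 61 px.
19 columns plus 18 gaps: 1159 + 270 = 1429 px.
5 columns + 4 gaps: 5d + 4·12 = 1429.
5d = 1429 − 48 = 1381, so d = 276.2 px.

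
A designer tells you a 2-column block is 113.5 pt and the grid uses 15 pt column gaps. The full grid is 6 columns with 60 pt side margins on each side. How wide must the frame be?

2c + 1·15 = 113.5 → 2c = 98.5 → c = 49.25 pt.
Adding margins, columns and gutters: 120 + 295.5 + 75 = 490.5 pt.

490.5 pt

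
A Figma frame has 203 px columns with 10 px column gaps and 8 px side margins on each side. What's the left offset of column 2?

221 px

Column 2 starts at margin + 1·(column + gutter) = 8 + 1·213 = 221 px.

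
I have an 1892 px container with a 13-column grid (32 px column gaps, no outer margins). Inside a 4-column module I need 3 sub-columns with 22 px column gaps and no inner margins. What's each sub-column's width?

13 columns + 12 column gaps: 13c + 12·32 = 1892.
13c = 1892 − 384 = 1508, so c = 116 px.
Span of 4: 4·116 + 3·32 = 464 + 96 = 560 px.
Subtracting 2 column gaps of 22 leaves 516 for 3 columns, so d = 172 px.

172 px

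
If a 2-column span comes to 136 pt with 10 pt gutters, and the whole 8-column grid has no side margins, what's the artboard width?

574 pt

136 − 1·10 = 126; ÷2 gives c = 63 pt.
Summing: 504 + 70 = 574 pt.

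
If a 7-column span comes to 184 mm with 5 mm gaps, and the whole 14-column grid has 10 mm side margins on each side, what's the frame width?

393 mm

7 columns + 6 gaps: 7c + 6·5 = 184.
7c = 184 − 30 = 154, so c = 22 mm.
Total width: 2·10 + 14·22 + 13·5 = 393 mm.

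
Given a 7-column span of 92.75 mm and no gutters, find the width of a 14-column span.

185.5 mm

With no gutters, each column is 92.75/7 = 13.25 mm.
With no gutters, 14 columns span 14·13.25 = 185.5 mm.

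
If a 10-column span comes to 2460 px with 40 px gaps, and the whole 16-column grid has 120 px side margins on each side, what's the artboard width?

4200 px

10c + 9·40 = 2460 → 10c = 2100 → c = 210 px.
Total width: 2·120 + 16·210 + 15·40 = 4200 px.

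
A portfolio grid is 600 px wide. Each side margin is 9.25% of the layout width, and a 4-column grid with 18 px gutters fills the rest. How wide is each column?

108.75 px

600 × (1 − 2·9.25%) = 600 × 81.5% = 489 px for the columns.
Subtracting 3 gutters of 18 leaves 435 for 4 columns, so c = 108.75 px.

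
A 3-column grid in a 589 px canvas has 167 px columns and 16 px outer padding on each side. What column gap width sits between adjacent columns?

28 px

Inside the margins: 589 − 32 = 557 px.
3·167 + 2g = 557 → 2g = 56 → g = 28 px.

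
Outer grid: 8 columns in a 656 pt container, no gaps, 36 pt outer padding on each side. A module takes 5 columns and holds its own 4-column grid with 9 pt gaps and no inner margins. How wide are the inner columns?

Take off 72 pt of margins, leaving 584 pt.
With no gaps, each column is 584/8 = 73 pt.
With no gaps, 5 columns span 5·73 = 365 pt.
4 columns + 3 gaps: 4d + 3·9 = 365.
4d = 365 − 27 = 338, so d = 84.5 pt.

84.5 pt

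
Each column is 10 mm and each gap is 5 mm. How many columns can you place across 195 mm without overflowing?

Each extra column adds 10 + 5 = 15 mm.
(195 + 5) / 15 = 13.33, so 13 columns fit.

13 columns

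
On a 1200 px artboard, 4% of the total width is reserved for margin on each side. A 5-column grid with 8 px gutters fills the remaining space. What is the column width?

Each margin = 4% of 1200 = 48 px; content = 1200 − 2·48 = 1104 px.
5 columns + 4 gutters: 5c + 4·8 = 1104.
5c = 1104 − 32 = 1072, so c = 214.4 px.

214.4 px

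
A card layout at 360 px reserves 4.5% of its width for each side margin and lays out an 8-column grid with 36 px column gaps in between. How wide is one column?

Margins: 4.5% × 360 = 16.2 px each, so content = 360 − 32.4 = 327.6 px.
8 columns + 7 column gaps: 8c + 7·36 = 327.6.
8c = 327.6 − 252 = 75.6, so c = 9.45 px.

9.45 px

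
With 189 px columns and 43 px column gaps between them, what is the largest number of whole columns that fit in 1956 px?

8 columns: 8·189 + 7·43 = 1813 px ≤ 1956.
9 columns: 2045 px > 1956. So 8.

8 columns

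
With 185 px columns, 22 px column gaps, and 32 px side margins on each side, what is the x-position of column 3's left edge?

446 px

Column 3 starts at margin + 2·(column + gutter) = 32 + 2·207 = 446 px.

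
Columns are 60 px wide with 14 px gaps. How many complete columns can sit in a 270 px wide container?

3 columns

Each extra column adds 60 + 14 = 74 px.
(270 + 14) / 74 = 3.84, so 3 columns fit.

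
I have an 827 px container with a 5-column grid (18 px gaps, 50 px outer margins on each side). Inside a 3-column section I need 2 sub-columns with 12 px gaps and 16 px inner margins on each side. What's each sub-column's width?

192.5 px

Outer content = 827 − 2·50 = 727 px.
5 columns + 4 gaps: 5c + 4·18 = 727.
5c = 727 − 72 = 655, so c = 131 px.
3-column span = 3·131 + 2·18 = 429 px.
Inner content = 429 − 2·16 = 397 px.
Subtracting 1 gap of 12 leaves 385 for 2 columns, so d = 192.5 px.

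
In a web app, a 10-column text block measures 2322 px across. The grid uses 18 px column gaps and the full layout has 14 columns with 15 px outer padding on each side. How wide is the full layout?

Subtracting 9 column gaps of 18 leaves 2160 for 10 columns, so c = 216 px.
Adding margins, columns and gutters: 30 + 3024 + 234 = 3288 px.

3288 px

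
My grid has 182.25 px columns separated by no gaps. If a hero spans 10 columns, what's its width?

1822.5 px

With no gaps, 10 columns span 10·182.25 = 1822.5 px.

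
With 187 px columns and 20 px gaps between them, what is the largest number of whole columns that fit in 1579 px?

7 columns

Each extra column adds 187 + 20 = 207 px.
(1579 + 20) / 207 = 7.72, so 7 columns fit.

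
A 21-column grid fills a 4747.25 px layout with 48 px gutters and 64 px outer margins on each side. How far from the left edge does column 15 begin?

3175.5 px

Subtract both margins: 4747.25 − 2·64 = 4619.25 px.
4619.25 − 20·48 = 3659.25; ÷21 gives c = 174.25 px.
Column 15 starts at margin + 14·(column + gutter) = 64 + 14·222.25 = 3175.5 px.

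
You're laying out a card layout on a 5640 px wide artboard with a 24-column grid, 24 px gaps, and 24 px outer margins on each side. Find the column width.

210 px

Inside the margins: 5640 − 48 = 5592 px.
24 columns + 23 gaps: 24c + 23·24 = 5592.
24c = 5592 − 552 = 5040, so c = 210 px.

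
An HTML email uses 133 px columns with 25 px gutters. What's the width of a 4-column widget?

Span of 4: 4·133 + 3·25 = 532 + 75 = 607 px.

607 px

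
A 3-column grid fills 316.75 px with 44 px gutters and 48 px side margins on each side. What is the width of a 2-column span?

132.5 px

Content width = 316.75 − 2·48 = 220.75 px.
3c + 2·44 = 220.75 → 3c = 132.75 → c = 44.25 px.
2-column span = 2·44.25 + 1·44 = 132.5 px.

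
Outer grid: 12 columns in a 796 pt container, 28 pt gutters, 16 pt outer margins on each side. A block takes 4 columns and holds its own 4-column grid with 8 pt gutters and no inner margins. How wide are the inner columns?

53 pt

Take off 32 pt of margins, leaving 764 pt.
764 − 11·28 = 456; ÷12 gives c = 38 pt.
4 columns plus 3 gutters: 152 + 84 = 236 pt.
236 − 3·8 = 212; ÷4 gives d = 53 pt.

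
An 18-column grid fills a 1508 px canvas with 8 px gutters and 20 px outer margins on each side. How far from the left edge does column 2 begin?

Subtract both margins: 1508 − 2·20 = 1468 px.
18c + 17·8 = 1468 → 18c = 1332 → c = 74 px.
Column 2 starts at margin + 1·(column + gutter) = 20 + 1·82 = 102 px.

102 px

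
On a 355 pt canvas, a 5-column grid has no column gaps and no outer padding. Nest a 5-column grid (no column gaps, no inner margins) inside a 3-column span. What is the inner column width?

42.6 pt

355 / 5 = 71 pt per column.
3-column span = 3·71 = 213 pt.
5d = 213 → d = 42.6 pt.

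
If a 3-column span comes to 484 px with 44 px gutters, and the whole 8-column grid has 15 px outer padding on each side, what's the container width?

1394 px

3c + 2·44 = 484 → 3c = 396 → c = 132 px.
Total width: 2·15 + 8·132 + 7·44 = 1394 px.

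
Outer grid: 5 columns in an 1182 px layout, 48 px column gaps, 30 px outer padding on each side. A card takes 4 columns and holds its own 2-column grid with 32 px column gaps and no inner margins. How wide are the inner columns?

428 px

Take off 60 px of margins, leaving 1122 px.
Subtracting 4 column gaps of 48 leaves 930 for 5 columns, so c = 186 px.
4 columns plus 3 column gaps: 744 + 144 = 888 px.
888 − 1·32 = 856; ÷2 gives d = 428 px.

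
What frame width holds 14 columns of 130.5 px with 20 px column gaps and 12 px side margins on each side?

Total width: 2·12 + 14·130.5 + 13·20 = 2111 px.

2111 px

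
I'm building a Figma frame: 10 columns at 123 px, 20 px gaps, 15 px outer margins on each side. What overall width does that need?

1440 px

Adding margins, columns and gutters: 30 + 1230 + 180 = 1440 px.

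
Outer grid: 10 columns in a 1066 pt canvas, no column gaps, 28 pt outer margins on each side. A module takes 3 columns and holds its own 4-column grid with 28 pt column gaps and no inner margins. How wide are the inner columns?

Inside the margins: 1066 − 56 = 1010 pt.
1010 / 10 = 101 pt per column.
3-column span = 3·101 = 303 pt.
4d + 3·28 = 303 → 4d = 219 → d = 54.75 pt.

54.75 pt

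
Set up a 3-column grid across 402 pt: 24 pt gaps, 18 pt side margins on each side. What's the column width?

Content width = 402 − 2·18 = 366 pt.
3c + 2·24 = 366 → 3c = 318 → c = 106 pt.

106 pt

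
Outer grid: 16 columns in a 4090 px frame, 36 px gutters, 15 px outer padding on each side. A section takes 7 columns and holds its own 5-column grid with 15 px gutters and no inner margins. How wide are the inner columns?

Inside the margins: 4090 − 30 = 4060 px.
16 columns + 15 gutters: 16c + 15·36 = 4060.
16c = 4060 − 540 = 3520, so c = 220 px.
7-column span = 7·220 + 6·36 = 1756 px.
1756 − 4·15 = 1696; ÷5 gives d = 339.2 px.

339.2 px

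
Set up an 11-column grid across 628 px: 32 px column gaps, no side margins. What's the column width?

628 − 10·32 = 308; ÷11 gives c = 28 px.

28 px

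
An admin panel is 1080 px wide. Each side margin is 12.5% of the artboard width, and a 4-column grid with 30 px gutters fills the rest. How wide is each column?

1080 × (1 − 2·12.5%) = 1080 × 75% = 810 px for the columns.
4c + 3·30 = 810 → 4c = 720 → c = 180 px.

180 px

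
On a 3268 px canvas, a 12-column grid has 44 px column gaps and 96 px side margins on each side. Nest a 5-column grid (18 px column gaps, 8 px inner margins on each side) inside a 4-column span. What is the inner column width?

Inside the margins: 3268 − 192 = 3076 px.
3076 − 11·44 = 2592; ÷12 gives c = 216 px.
Span of 4: 4·216 + 3·44 = 864 + 132 = 996 px.
Inner content = 996 − 2·8 = 980 px.
5 columns + 4 column gaps: 5d + 4·18 = 980.
5d = 980 − 72 = 908, so d = 181.6 px.

181.6 px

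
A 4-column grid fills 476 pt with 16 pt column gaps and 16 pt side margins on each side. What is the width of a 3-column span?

329 pt

Inside the margins: 476 − 32 = 444 pt.
Subtracting 3 column gaps of 16 leaves 396 for 4 columns, so c = 99 pt.
3-column span = 3·99 + 2·16 = 329 pt.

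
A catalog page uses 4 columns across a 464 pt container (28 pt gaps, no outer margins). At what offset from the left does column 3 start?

Subtracting 3 gaps of 28 leaves 380 for 4 columns, so c = 95 pt.
Before column 3: 2 columns + 2 gaps.
Offset = 2·(95 + 28) = 2·123 = 246 pt.

246 pt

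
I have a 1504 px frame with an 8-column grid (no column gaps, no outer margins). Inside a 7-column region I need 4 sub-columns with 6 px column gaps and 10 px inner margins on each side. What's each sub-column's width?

319.5 px

1504 / 8 = 188 px per column.
With no column gaps, 7 columns span 7·188 = 1316 px.
Inner content = 1316 − 2·10 = 1296 px.
4d + 3·6 = 1296 → 4d = 1278 → d = 319.5 px.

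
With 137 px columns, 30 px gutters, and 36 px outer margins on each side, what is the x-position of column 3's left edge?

370 px

Before column 3: the margin + 2 columns + 2 gutters.
Offset = 36 + 2·(137 + 30) = 36 + 334 = 370 px.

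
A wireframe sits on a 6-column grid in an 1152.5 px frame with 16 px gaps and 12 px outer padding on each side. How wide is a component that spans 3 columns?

556.25 px

Inside the margins: 1152.5 − 24 = 1128.5 px.
6 columns + 5 gaps: 6c + 5·16 = 1128.5.
6c = 1128.5 − 80 = 1048.5, so c = 174.75 px.
3 columns plus 2 gaps: 524.25 + 32 = 556.25 px.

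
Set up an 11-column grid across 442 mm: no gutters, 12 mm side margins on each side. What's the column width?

38 mm

Content width = 442 − 2·12 = 418 mm.
With no gutters, each column is 418/11 = 38 mm.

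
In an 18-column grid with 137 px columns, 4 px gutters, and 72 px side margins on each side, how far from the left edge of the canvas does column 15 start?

2046 px

Before column 15: the margin + 14 columns + 14 gutters.
Offset = 72 + 14·(137 + 4) = 72 + 1974 = 2046 px.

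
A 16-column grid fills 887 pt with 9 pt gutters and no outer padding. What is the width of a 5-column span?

271 pt

Subtracting 15 gutters of 9 leaves 752 for 16 columns, so c = 47 pt.
Span of 5: 5·47 + 4·9 = 235 + 36 = 271 pt.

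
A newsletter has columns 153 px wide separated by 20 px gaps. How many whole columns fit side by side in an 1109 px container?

6 columns

Each extra column adds 153 + 20 = 173 px.
(1109 + 20) / 173 = 6.53, so 6 columns fit.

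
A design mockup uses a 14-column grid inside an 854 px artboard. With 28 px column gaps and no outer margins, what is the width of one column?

854 − 13·28 = 490; ÷14 gives c = 35 px.

35 px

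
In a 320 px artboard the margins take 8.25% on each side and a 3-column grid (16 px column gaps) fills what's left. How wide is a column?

Margins: 8.25% × 320 = 26.4 px each, so content = 320 − 52.8 = 267.2 px.
3 columns + 2 column gaps: 3c + 2·16 = 267.2.
3c = 267.2 − 32 = 235.2, so c = 78.4 px.

78.4 px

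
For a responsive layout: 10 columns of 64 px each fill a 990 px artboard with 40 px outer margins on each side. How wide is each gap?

Subtract both margins: 990 − 2·40 = 910 px.
Columns use 640 px, leaving 270 px across 9 gaps = 30 px each.

30 px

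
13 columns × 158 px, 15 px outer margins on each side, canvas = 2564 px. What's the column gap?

40 px

Inside the margins: 2564 − 30 = 2534 px.
13 columns take 13·158 = 2054 px; remaining 480 splits into 12 column gaps.
g = 480 / 12 = 40 px.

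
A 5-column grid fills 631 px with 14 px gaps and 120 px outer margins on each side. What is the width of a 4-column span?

310 px

Subtract both margins: 631 − 2·120 = 391 px.
Subtracting 4 gaps of 14 leaves 335 for 5 columns, so c = 67 px.
Span of 4: 4·67 + 3·14 = 268 + 42 = 310 px.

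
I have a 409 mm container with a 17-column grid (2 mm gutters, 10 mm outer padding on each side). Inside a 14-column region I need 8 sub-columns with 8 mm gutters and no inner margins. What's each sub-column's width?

Subtract both margins: 409 − 2·10 = 389 mm.
Subtracting 16 gutters of 2 leaves 357 for 17 columns, so c = 21 mm.
14-column span = 14·21 + 13·2 = 320 mm.
8 columns + 7 gutters: 8d + 7·8 = 320.
8d = 320 − 56 = 264, so d = 33 mm.

33 mm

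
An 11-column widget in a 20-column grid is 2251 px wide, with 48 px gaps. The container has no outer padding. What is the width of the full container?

4132 px

11c + 10·48 = 2251 → 11c = 1771 → c = 161 px.
Total width: 20·161 + 19·48 = 4132 px.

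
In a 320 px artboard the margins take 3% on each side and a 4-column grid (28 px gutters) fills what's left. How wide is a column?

54.2 px

320 × (1 − 2·3%) = 320 × 94% = 300.8 px for the columns.
4 columns + 3 gutters: 4c + 3·28 = 300.8.
4c = 300.8 − 84 = 216.8, so c = 54.2 px.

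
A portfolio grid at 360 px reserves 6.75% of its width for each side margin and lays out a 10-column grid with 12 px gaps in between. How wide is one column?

20.34 px

360 × (1 − 2·6.75%) = 360 × 86.5% = 311.4 px for the columns.
Subtracting 9 gaps of 12 leaves 203.4 for 10 columns, so c = 20.34 px.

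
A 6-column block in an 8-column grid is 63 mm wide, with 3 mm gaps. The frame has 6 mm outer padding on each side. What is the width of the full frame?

Subtracting 5 gaps of 3 leaves 48 for 6 columns, so c = 8 mm.
Frame = 2·6 + 8·8 + 7·3 = 12 + 64 + 21 = 97 mm.

97 mm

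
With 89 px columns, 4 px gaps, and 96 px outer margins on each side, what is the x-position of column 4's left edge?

Before column 4: the margin + 3 columns + 3 gaps.
Offset = 96 + 3·(89 + 4) = 96 + 279 = 375 px.

375 px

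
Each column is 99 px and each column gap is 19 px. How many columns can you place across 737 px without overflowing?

Each extra column adds 99 + 19 = 118 px.
(737 + 19) / 118 = 6.41, so 6 columns fit.

6 columns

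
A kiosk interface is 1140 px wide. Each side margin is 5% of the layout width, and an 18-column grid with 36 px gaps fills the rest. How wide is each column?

Margins: 5% × 1140 = 57 px each, so content = 1140 − 114 = 1026 px.
18c + 17·36 = 1026 → 18c = 414 → c = 23 px.

23 px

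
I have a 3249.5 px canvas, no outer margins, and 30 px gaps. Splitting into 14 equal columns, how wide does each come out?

Subtracting 13 gaps of 30 leaves 2859.5 for 14 columns, so c = 204.25 px.

204.25 px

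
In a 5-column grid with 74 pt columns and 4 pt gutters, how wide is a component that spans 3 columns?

Span of 3: 3·74 + 2·4 = 222 + 8 = 230 pt.

230 pt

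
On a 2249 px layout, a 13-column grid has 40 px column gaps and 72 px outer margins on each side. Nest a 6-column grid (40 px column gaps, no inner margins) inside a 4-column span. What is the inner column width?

Take off 144 px of margins, leaving 2105 px.
13c + 12·40 = 2105 → 13c = 1625 → c = 125 px.
Span of 4: 4·125 + 3·40 = 500 + 120 = 620 px.
6 columns + 5 column gaps: 6d + 5·40 = 620.
6d = 620 − 200 = 420, so d = 70 px.

70 px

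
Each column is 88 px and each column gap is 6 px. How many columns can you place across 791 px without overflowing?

8 columns

k columns need k·88 + (k−1)·6 = k·94 − 6.
k·94 − 6 ≤ 791 → k ≤ 797 / 94 ≈ 8.48, so k = 8.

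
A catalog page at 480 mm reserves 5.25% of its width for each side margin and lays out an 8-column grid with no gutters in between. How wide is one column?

480 × (1 − 2·5.25%) = 480 × 89.5% = 429.6 mm for the columns.
With no gutters, each column is 429.6/8 = 53.7 mm.

53.7 mm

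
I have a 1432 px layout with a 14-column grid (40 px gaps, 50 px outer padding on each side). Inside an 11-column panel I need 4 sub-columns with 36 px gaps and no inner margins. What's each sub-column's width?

232.5 px

Inside the margins: 1432 − 100 = 1332 px.
14 columns + 13 gaps: 14c + 13·40 = 1332.
14c = 1332 − 520 = 812, so c = 58 px.
11-column span = 11·58 + 10·40 = 1038 px.
Subtracting 3 gaps of 36 leaves 930 for 4 columns, so d = 232.5 px.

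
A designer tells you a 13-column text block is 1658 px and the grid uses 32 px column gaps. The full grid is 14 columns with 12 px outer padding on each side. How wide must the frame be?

1812 px

1658 − 12·32 = 1274; ÷13 gives c = 98 px.
Adding margins, columns and gutters: 24 + 1372 + 416 = 1812 px.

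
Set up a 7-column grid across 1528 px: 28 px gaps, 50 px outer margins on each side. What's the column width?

Subtract both margins: 1528 − 2·50 = 1428 px.
1428 − 6·28 = 1260; ÷7 gives c = 180 px.

180 px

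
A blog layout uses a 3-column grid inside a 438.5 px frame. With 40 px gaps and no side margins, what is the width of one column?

Subtracting 2 gaps of 40 leaves 358.5 for 3 columns, so c = 119.5 px.

119.5 px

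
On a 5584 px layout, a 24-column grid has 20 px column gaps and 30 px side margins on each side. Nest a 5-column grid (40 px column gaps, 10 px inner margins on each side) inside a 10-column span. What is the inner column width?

Outer content = 5584 − 2·30 = 5524 px.
5524 − 23·20 = 5064; ÷24 gives c = 211 px.
10 columns plus 9 column gaps: 2110 + 180 = 2290 px.
Inner content = 2290 − 2·10 = 2270 px.
5d + 4·40 = 2270 → 5d = 2110 → d = 422 px.

422 px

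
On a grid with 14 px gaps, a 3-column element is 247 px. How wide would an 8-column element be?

3 columns + 2 gaps: 3c + 2·14 = 247.
3c = 247 − 28 = 219, so c = 73 px.
Span of 8: 8·73 + 7·14 = 584 + 98 = 682 px.

682 px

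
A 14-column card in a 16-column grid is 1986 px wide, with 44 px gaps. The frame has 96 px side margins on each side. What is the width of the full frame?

1986 − 13·44 = 1414; ÷14 gives c = 101 px.
Total width: 2·96 + 16·101 + 15·44 = 2468 px.

2468 px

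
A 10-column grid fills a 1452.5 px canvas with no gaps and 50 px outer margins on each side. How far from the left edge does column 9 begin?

1132 px

Content = 1452.5 − 2·50 = 1352.5 px.
10c = 1352.5 → c = 135.25 px.
Column 9 starts at margin + 8·(column + gutter) = 50 + 8·135.25 = 1132 px.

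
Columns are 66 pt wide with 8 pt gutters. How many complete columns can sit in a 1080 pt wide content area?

k columns need k·66 + (k−1)·8 = k·74 − 8.
k·74 − 8 ≤ 1080 → k ≤ 1088 / 74 ≈ 14.70, so k = 14.

14 columns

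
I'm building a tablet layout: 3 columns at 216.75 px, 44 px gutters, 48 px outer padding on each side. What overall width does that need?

Total width: 2·48 + 3·216.75 + 2·44 = 834.25 px.

834.25 px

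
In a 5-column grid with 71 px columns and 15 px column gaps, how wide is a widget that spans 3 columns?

243 px

3-column span = 3·71 + 2·15 = 243 px.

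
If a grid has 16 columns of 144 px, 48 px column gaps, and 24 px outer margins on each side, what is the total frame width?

3072 px

Adding margins, columns and gutters: 48 + 2304 + 720 = 3072 px.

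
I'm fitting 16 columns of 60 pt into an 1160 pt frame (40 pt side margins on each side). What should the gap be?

Content width = 1160 − 2·40 = 1080 pt.
Columns use 960 pt, leaving 120 pt across 15 gaps = 8 pt each.

8 pt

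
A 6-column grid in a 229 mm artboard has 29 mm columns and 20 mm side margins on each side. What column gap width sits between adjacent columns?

Content width = 229 − 2·20 = 189 mm.
6 columns take 6·29 = 174 mm; remaining 15 splits into 5 column gaps.
g = 15 / 5 = 3 mm.

3 mm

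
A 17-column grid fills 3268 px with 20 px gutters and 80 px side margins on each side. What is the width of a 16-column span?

Take off 160 px of margins, leaving 3108 px.
17 columns + 16 gutters: 17c + 16·20 = 3108.
17c = 3108 − 320 = 2788, so c = 164 px.
16-column span = 16·164 + 15·20 = 2924 px.

2924 px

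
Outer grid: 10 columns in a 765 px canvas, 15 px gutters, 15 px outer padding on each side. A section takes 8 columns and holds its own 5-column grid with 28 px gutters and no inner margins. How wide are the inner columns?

Outer content = 765 − 2·15 = 735 px.
10c + 9·15 = 735 → 10c = 600 → c = 60 px.
8-column span = 8·60 + 7·15 = 585 px.
585 − 4·28 = 473; ÷5 gives d = 94.6 px.

94.6 px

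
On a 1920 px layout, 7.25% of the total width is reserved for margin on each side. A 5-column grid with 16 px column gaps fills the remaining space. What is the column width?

1920 × (1 − 2·7.25%) = 1920 × 85.5% = 1641.6 px for the columns.
5 columns + 4 column gaps: 5c + 4·16 = 1641.6.
5c = 1641.6 − 64 = 1577.6, so c = 315.52 px.

315.52 px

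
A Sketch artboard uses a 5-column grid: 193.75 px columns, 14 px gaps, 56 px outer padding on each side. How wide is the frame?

1136.75 px

Total width: 2·56 + 5·193.75 + 4·14 = 1136.75 px.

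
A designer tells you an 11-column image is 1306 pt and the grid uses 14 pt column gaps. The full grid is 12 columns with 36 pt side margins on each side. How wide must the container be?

1498 pt

1306 − 10·14 = 1166; ÷11 gives c = 106 pt.
Container = 2·36 + 12·106 + 11·14 = 72 + 1272 + 154 = 1498 pt.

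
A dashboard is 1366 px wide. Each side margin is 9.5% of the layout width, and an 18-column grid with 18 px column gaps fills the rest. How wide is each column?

1366 × (1 − 2·9.5%) = 1366 × 81% = 1106.46 px for the columns.
1106.46 − 17·18 = 800.46; ÷18 gives c = 44.47 px.

44.47 px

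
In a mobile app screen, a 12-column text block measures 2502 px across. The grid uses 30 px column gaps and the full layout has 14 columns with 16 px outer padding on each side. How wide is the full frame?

2502 − 11·30 = 2172; ÷12 gives c = 181 px.
Frame = 2·16 + 14·181 + 13·30 = 32 + 2534 + 390 = 2956 px.

2956 px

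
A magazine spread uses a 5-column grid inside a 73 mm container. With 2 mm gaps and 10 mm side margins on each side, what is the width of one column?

Subtract both margins: 73 − 2·10 = 53 mm.
5c + 4·2 = 53 → 5c = 45 → c = 9 mm.

9 mm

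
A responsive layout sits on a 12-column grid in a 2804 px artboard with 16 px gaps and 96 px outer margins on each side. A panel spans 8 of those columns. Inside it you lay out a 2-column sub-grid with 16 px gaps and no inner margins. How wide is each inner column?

Outer content = 2804 − 2·96 = 2612 px.
2612 − 11·16 = 2436; ÷12 gives c = 203 px.
8-column span = 8·203 + 7·16 = 1736 px.
Subtracting 1 gap of 16 leaves 1720 for 2 columns, so d = 860 px.

860 px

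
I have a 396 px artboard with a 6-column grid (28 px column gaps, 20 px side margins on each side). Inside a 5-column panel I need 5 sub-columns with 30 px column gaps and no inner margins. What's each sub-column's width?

34.4 px

Outer content = 396 − 2·20 = 356 px.
6 columns + 5 column gaps: 6c + 5·28 = 356.
6c = 356 − 140 = 216, so c = 36 px.
5-column span = 5·36 + 4·28 = 292 px.
292 − 4·30 = 172; ÷5 gives d = 34.4 px.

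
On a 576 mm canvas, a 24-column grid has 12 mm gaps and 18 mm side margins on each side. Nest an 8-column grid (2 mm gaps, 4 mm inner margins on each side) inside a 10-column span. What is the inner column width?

Outer content = 576 − 2·18 = 540 mm.
540 − 23·12 = 264; ÷24 gives c = 11 mm.
10 columns plus 9 gaps: 110 + 108 = 218 mm.
Inner content = 218 − 2·4 = 210 mm.
210 − 7·2 = 196; ÷8 gives d = 24.5 mm.

24.5 mm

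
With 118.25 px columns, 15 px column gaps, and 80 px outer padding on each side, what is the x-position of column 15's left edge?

1945.5 px

Each column+gutter stride is 133.25 px; 14 of them past the 80 px margin is 80 + 1865.5 = 1945.5 px.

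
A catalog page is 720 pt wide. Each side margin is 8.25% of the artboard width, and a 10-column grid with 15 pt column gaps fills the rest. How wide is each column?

46.62 pt

Each margin = 8.25% of 720 = 59.4 pt; content = 720 − 2·59.4 = 601.2 pt.
Subtracting 9 column gaps of 15 leaves 466.2 for 10 columns, so c = 46.62 pt.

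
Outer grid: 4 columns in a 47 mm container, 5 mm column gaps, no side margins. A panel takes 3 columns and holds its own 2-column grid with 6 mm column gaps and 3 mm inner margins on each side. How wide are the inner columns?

11 mm

47 − 3·5 = 32; ÷4 gives c = 8 mm.
3-column span = 3·8 + 2·5 = 34 mm.
Inner content = 34 − 2·3 = 28 mm.
2 columns + 1 column gap: 2d + 1·6 = 28.
2d = 28 − 6 = 22, so d = 11 mm.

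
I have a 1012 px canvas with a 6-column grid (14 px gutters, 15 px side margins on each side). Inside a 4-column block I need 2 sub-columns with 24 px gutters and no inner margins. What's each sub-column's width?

313 px

Take off 30 px of margins, leaving 982 px.
Subtracting 5 gutters of 14 leaves 912 for 6 columns, so c = 152 px.
Span of 4: 4·152 + 3·14 = 608 + 42 = 650 px.
2d + 1·24 = 650 → 2d = 626 → d = 313 px.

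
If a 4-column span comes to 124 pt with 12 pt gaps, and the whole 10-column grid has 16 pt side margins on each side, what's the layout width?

124 − 3·12 = 88; ÷4 gives c = 22 pt.
Adding margins, columns and gutters: 32 + 220 + 108 = 360 pt.

360 pt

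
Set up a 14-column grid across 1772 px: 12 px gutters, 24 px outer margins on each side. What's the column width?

112 px

Subtract both margins: 1772 − 2·24 = 1724 px.
14c + 13·12 = 1724 → 14c = 1568 → c = 112 px.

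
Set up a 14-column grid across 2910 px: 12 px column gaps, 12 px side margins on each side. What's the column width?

195 px

Take off 24 px of margins, leaving 2886 px.
14c + 13·12 = 2886 → 14c = 2730 → c = 195 px.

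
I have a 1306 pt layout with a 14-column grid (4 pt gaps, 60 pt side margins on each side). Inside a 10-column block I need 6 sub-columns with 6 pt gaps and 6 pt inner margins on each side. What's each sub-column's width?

Outer content = 1306 − 2·60 = 1186 pt.
1186 − 13·4 = 1134; ÷14 gives c = 81 pt.
Span of 10: 10·81 + 9·4 = 810 + 36 = 846 pt.
Inner content = 846 − 2·6 = 834 pt.
6d + 5·6 = 834 → 6d = 804 → d = 134 pt.

134 pt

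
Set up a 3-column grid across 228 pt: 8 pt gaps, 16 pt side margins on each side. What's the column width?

Take off 32 pt of margins, leaving 196 pt.
196 − 2·8 = 180; ÷3 gives c = 60 pt.

60 pt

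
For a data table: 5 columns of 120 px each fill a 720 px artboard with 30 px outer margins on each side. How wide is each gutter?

Inside the margins: 720 − 60 = 660 px.
5·120 + 4g = 660 → 4g = 60 → g = 15 px.

15 px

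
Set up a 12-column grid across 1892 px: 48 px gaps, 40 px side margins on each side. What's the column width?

107 px

Inside the margins: 1892 − 80 = 1812 px.
Subtracting 11 gaps of 48 leaves 1284 for 12 columns, so c = 107 px.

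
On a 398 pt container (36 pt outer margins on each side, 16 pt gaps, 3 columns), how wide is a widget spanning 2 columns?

212 pt

Subtract both margins: 398 − 2·36 = 326 pt.
326 − 2·16 = 294; ÷3 gives c = 98 pt.
2-column span = 2·98 + 1·16 = 212 pt.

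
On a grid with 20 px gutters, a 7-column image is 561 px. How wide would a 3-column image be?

Subtracting 6 gutters of 20 leaves 441 for 7 columns, so c = 63 px.
Span of 3: 3·63 + 2·20 = 189 + 40 = 229 px.

229 px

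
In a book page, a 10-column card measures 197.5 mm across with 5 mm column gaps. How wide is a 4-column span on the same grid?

10c + 9·5 = 197.5 → 10c = 152.5 → c = 15.25 mm.
Span of 4: 4·15.25 + 3·5 = 61 + 15 = 76 mm.

76 mm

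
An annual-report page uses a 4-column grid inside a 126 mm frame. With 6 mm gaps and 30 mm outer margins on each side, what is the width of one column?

12 mm

Subtract both margins: 126 − 2·30 = 66 mm.
4 columns + 3 gaps: 4c + 3·6 = 66.
4c = 66 − 18 = 48, so c = 12 mm.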